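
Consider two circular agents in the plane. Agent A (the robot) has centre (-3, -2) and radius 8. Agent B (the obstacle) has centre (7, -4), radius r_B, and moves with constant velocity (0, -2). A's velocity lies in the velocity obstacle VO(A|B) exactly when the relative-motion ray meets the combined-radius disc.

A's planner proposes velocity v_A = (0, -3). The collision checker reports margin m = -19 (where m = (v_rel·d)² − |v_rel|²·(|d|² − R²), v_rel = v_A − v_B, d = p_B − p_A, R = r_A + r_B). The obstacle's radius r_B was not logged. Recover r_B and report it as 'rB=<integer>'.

m = -19
d = (10, -2);  v_rel = (0, -1),  |v_rel|² = 1
v_rel×d = (0)·(-2) − (-1)·(10) = 10
since m = R²·1 − 10²:  R² = (100 + -19) / 1 = 81
R = √81 = 9  ⇒  r_B = 9 − 8 = 1

rB=1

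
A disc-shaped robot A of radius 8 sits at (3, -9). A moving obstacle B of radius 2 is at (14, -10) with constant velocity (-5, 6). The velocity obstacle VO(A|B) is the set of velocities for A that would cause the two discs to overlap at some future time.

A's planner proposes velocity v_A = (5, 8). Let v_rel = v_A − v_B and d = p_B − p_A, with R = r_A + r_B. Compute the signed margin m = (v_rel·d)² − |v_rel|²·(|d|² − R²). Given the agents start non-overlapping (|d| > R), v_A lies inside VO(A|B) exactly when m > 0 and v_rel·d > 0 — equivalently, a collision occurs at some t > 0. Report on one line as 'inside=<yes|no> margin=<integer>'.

d = (11, -1),  |d|² = 122;  R = 8+2 = 10,  c = 122−10² = 22
v_rel = (10, 2),  |v_rel|² = 104;  v_rel·d = (10)·(11) + (2)·(-1) = 108
104·t² − 216·t + 22 = 0  ⇒  m = 108² − 104·22 = 9376
m = 9376 > 0,  v_rel·d = 108 > 0  ⇒  inside

inside=yes margin=9376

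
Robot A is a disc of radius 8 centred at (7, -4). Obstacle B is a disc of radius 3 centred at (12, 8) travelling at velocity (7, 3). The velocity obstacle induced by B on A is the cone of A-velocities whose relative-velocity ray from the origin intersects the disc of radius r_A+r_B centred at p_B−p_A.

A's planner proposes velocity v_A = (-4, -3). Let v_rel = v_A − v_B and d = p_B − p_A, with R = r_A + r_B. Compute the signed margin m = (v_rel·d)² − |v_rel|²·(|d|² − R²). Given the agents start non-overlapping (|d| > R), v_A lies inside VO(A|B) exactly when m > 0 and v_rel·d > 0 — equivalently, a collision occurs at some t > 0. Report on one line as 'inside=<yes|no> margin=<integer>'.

d = (5, 12),  |d|² = 169;  R = 8+3 = 11,  c = 169−11² = 48
v_rel = (-11, -6),  |v_rel|² = 157;  v_rel·d = (-11)·(5) + (-6)·(12) = -127
157·t² + 254·t + 48 = 0  ⇒  m = (-127)² − 157·48 = 8593
m = 8593 > 0,  v_rel·d = -127 < 0  ⇒  outside

inside=no margin=8593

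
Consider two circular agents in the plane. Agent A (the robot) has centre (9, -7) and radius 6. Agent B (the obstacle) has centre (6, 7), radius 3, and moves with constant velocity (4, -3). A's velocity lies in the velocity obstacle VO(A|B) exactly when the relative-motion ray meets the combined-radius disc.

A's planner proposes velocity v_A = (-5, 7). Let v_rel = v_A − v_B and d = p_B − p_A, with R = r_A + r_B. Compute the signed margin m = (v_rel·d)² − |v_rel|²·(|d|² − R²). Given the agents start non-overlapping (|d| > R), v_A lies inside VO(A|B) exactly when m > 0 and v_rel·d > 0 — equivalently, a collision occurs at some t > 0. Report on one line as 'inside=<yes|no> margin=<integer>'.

d = (-3, 14),  |d|² = 205;  R = 6+3 = 9,  c = 205−9² = 124
v_rel = (-9, 10),  |v_rel|² = 181;  v_rel·d = (-9)·(-3) + (10)·(14) = 167
181·t² − 334·t + 124 = 0  ⇒  m = 167² − 181·124 = 5445
m = 5445 > 0,  v_rel·d = 167 > 0  ⇒  inside

inside=yes margin=5445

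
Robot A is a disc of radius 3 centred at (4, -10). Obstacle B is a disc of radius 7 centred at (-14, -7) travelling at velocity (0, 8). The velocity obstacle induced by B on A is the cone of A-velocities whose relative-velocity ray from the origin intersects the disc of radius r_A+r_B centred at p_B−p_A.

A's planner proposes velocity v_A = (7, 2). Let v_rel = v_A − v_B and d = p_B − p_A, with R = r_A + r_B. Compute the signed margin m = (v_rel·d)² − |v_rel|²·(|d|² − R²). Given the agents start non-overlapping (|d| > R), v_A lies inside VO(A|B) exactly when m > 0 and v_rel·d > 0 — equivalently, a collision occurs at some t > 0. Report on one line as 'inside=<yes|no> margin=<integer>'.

d = (-18, 3),  |d|² = 333;  R = 3+7 = 10,  c = 333−10² = 233
v_rel = (7, -6),  |v_rel|² = 85;  v_rel·d = (7)·(-18) + (-6)·(3) = -144
85·t² + 288·t + 233 = 0  ⇒  m = (-144)² − 85·233 = 931
m = 931 > 0,  v_rel·d = -144 < 0  ⇒  outside

inside=no margin=931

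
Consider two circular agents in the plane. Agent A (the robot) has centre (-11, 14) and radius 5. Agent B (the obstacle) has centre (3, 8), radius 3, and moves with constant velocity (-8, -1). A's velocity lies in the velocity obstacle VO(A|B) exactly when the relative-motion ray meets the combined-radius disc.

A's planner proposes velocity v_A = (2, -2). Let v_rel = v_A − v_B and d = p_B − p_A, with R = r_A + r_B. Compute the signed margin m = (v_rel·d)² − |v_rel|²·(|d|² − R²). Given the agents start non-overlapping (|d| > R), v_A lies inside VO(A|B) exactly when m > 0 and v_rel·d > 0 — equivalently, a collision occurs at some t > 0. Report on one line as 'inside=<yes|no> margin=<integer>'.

d = (14, -6),  |d|² = 232;  R = 5+3 = 8,  c = 232−8² = 168
v_rel = (10, -1),  |v_rel|² = 101;  v_rel·d = (10)·(14) + (-1)·(-6) = 146
101·t² − 292·t + 168 = 0  ⇒  m = 146² − 101·168 = 4348
m = 4348 > 0,  v_rel·d = 146 > 0  ⇒  inside

inside=yes margin=4348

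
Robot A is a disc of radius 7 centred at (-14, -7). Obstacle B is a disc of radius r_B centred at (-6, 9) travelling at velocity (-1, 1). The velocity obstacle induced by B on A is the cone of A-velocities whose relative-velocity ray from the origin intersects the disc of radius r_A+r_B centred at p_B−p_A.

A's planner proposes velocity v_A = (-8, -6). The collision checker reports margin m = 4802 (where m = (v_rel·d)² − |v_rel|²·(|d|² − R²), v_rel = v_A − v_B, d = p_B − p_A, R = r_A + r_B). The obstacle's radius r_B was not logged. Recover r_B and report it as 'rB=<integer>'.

m = 4802
d = (8, 16);  v_rel = (-7, -7),  |v_rel|² = 98
v_rel×d = (-7)·(16) − (-7)·(8) = -56
since m = R²·98 − (-56)²:  R² = (3136 + 4802) / 98 = 81
R = √81 = 9  ⇒  r_B = 9 − 7 = 2

rB=2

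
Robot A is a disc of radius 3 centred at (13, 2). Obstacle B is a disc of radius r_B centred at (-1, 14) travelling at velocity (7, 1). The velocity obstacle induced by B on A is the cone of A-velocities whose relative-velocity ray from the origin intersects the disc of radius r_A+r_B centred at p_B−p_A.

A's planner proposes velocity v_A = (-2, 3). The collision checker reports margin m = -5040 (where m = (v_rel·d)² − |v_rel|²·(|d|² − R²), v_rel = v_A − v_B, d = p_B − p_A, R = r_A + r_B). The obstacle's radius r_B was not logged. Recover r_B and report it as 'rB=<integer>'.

m = -5040
d = (-14, 12);  v_rel = (-9, 2),  |v_rel|² = 85
v_rel×d = (-9)·(12) − (2)·(-14) = -80
since m = R²·85 − (-80)²:  R² = (6400 + -5040) / 85 = 16
R = √16 = 4  ⇒  r_B = 4 − 3 = 1

rB=1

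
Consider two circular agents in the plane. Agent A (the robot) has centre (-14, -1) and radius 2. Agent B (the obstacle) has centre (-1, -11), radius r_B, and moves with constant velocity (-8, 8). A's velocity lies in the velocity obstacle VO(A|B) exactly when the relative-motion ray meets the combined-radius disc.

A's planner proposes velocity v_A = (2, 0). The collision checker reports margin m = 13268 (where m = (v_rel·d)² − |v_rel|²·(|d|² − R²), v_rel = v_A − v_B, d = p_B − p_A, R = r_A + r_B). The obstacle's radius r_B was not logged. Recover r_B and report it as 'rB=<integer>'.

m = 13268
d = (13, -10);  v_rel = (10, -8),  |v_rel|² = 164
v_rel×d = (10)·(-10) − (-8)·(13) = 4
since m = R²·164 − 4²:  R² = (16 + 13268) / 164 = 81
R = √81 = 9  ⇒  r_B = 9 − 2 = 7

rB=7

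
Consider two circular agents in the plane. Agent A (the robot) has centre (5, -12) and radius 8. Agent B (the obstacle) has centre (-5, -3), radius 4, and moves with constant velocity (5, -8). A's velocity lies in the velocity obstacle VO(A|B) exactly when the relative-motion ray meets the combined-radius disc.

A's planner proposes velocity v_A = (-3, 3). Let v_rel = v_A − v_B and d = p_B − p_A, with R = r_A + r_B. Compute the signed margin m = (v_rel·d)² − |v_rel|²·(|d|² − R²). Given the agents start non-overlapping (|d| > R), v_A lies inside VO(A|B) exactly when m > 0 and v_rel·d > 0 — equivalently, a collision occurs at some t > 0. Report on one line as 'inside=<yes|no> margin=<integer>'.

d = (-10, 9),  |d|² = 181;  R = 8+4 = 12,  c = 181−12² = 37
v_rel = (-8, 11),  |v_rel|² = 185;  v_rel·d = (-8)·(-10) + (11)·(9) = 179
185·t² − 358·t + 37 = 0  ⇒  m = 179² − 185·37 = 25196
m = 25196 > 0,  v_rel·d = 179 > 0  ⇒  inside

inside=yes margin=25196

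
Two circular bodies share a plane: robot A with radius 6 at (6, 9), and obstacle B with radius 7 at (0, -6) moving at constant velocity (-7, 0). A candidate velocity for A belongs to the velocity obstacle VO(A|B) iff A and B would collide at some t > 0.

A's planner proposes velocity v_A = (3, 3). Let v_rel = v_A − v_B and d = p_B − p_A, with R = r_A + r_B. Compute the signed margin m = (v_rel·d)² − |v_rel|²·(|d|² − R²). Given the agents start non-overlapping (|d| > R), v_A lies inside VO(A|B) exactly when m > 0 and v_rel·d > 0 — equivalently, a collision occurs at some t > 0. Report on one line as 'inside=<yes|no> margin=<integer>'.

d = (-6, -15),  |d|² = 261;  R = 6+7 = 13,  c = 261−13² = 92
v_rel = (10, 3),  |v_rel|² = 109;  v_rel·d = (10)·(-6) + (3)·(-15) = -105
109·t² + 210·t + 92 = 0  ⇒  m = (-105)² − 109·92 = 997
m = 997 > 0,  v_rel·d = -105 < 0  ⇒  outside

inside=no margin=997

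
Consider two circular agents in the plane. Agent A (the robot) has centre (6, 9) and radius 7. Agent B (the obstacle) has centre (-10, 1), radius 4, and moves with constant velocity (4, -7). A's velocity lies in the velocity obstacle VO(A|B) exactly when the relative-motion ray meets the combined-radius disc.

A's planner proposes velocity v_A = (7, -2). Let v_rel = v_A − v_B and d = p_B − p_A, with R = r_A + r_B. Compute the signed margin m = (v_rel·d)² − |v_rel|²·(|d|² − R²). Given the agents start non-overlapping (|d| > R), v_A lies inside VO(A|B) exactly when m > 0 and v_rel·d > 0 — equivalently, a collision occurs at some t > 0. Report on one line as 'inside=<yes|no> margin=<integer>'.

d = (-16, -8),  |d|² = 320;  R = 7+4 = 11,  c = 320−11² = 199
v_rel = (3, 5),  |v_rel|² = 34;  v_rel·d = (3)·(-16) + (5)·(-8) = -88
34·t² + 176·t + 199 = 0  ⇒  m = (-88)² − 34·199 = 978
m = 978 > 0,  v_rel·d = -88 < 0  ⇒  outside

inside=no margin=978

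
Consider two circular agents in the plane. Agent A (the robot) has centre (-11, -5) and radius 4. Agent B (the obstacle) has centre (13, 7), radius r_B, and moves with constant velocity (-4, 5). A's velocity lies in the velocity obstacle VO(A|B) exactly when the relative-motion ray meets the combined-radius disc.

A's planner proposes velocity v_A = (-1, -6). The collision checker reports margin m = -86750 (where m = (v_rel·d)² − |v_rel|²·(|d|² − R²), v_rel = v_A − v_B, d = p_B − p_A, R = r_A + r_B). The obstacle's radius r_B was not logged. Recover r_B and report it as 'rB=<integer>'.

m = -86750
d = (24, 12);  v_rel = (3, -11),  |v_rel|² = 130
v_rel×d = (3)·(12) − (-11)·(24) = 300
since m = R²·130 − 300²:  R² = (90000 + -86750) / 130 = 25
R = √25 = 5  ⇒  r_B = 5 − 4 = 1

rB=1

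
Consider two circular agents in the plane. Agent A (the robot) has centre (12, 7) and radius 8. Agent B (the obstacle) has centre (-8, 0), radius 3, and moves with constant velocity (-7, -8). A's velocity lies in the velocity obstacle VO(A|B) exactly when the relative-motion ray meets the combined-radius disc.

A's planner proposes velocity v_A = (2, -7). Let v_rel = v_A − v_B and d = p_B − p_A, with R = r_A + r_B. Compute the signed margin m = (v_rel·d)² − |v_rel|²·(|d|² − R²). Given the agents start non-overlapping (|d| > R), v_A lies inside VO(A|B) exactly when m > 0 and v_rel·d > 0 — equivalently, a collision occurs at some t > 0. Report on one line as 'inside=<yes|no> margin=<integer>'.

d = (-20, -7),  |d|² = 449;  R = 8+3 = 11,  c = 449−11² = 328
v_rel = (9, 1),  |v_rel|² = 82;  v_rel·d = (9)·(-20) + (1)·(-7) = -187
82·t² + 374·t + 328 = 0  ⇒  m = (-187)² − 82·328 = 8073
m = 8073 > 0,  v_rel·d = -187 < 0  ⇒  outside

inside=no margin=8073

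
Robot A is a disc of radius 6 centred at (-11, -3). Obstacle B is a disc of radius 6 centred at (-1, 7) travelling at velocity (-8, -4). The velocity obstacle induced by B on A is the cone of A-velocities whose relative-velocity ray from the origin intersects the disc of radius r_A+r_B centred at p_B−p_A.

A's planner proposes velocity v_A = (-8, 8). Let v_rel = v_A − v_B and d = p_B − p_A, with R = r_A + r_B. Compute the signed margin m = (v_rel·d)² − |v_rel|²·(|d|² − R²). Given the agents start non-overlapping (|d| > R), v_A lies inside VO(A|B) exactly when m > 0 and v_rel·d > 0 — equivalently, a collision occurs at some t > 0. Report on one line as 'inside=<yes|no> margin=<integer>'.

d = (10, 10),  |d|² = 200;  R = 6+6 = 12,  c = 200−12² = 56
v_rel = (0, 12),  |v_rel|² = 144;  v_rel·d = (0)·(10) + (12)·(10) = 120
144·t² − 240·t + 56 = 0  ⇒  m = 120² − 144·56 = 6336
m = 6336 > 0,  v_rel·d = 120 > 0  ⇒  inside

inside=yes margin=6336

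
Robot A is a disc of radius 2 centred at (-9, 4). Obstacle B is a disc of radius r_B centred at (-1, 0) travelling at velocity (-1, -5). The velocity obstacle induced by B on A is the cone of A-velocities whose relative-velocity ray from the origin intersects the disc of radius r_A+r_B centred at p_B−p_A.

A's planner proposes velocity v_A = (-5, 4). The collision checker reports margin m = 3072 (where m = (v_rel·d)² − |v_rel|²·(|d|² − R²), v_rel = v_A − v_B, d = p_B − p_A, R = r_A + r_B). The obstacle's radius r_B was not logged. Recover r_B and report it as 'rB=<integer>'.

m = 3072
d = (8, -4);  v_rel = (-4, 9),  |v_rel|² = 97
v_rel×d = (-4)·(-4) − (9)·(8) = -56
since m = R²·97 − (-56)²:  R² = (3136 + 3072) / 97 = 64
R = √64 = 8  ⇒  r_B = 8 − 2 = 6

rB=6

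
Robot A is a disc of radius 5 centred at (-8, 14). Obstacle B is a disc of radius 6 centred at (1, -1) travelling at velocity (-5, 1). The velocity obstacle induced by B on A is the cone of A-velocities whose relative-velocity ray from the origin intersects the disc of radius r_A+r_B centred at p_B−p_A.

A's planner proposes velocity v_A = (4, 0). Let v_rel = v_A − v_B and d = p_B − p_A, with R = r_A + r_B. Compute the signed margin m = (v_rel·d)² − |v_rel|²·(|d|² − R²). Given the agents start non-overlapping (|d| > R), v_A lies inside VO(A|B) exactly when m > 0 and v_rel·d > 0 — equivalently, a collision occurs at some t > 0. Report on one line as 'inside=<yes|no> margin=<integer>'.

d = (9, -15),  |d|² = 306;  R = 5+6 = 11,  c = 306−11² = 185
v_rel = (9, -1),  |v_rel|² = 82;  v_rel·d = (9)·(9) + (-1)·(-15) = 96
82·t² − 192·t + 185 = 0  ⇒  m = 96² − 82·185 = -5954
m = -5954 < 0,  v_rel·d = 96 > 0  ⇒  outside

inside=no margin=-5954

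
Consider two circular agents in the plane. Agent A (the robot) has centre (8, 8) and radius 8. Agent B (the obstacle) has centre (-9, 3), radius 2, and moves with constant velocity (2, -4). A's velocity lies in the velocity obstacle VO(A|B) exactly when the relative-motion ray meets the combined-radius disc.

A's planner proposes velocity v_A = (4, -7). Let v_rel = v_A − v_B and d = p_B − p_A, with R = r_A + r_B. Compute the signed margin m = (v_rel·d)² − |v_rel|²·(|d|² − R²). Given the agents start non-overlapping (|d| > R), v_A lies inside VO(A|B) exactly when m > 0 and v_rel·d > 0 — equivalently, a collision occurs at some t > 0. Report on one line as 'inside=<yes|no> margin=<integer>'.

d = (-17, -5),  |d|² = 314;  R = 8+2 = 10,  c = 314−10² = 214
v_rel = (2, -3),  |v_rel|² = 13;  v_rel·d = (2)·(-17) + (-3)·(-5) = -19
13·t² + 38·t + 214 = 0  ⇒  m = (-19)² − 13·214 = -2421
m = -2421 < 0,  v_rel·d = -19 < 0  ⇒  outside

inside=no margin=-2421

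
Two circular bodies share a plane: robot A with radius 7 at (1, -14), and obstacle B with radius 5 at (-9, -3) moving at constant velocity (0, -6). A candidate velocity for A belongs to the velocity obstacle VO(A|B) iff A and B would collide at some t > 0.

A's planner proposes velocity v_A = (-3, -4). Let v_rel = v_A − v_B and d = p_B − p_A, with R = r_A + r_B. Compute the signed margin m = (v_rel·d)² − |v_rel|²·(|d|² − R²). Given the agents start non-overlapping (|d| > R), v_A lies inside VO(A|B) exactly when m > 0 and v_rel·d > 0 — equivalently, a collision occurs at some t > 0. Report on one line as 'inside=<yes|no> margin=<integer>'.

d = (-10, 11),  |d|² = 221;  R = 7+5 = 12,  c = 221−12² = 77
v_rel = (-3, 2),  |v_rel|² = 13;  v_rel·d = (-3)·(-10) + (2)·(11) = 52
13·t² − 104·t + 77 = 0  ⇒  m = 52² − 13·77 = 1703
m = 1703 > 0,  v_rel·d = 52 > 0  ⇒  inside

inside=yes margin=1703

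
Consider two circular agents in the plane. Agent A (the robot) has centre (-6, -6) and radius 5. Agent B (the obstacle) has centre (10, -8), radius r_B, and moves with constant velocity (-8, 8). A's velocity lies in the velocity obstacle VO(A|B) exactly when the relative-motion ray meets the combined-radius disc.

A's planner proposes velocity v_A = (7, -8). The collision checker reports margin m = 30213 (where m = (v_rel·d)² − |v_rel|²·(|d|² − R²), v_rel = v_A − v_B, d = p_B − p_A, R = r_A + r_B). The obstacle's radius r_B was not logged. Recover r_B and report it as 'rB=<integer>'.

m = 30213
d = (16, -2);  v_rel = (15, -16),  |v_rel|² = 481
v_rel×d = (15)·(-2) − (-16)·(16) = 226
since m = R²·481 − 226²:  R² = (51076 + 30213) / 481 = 169
R = √169 = 13  ⇒  r_B = 13 − 5 = 8

rB=8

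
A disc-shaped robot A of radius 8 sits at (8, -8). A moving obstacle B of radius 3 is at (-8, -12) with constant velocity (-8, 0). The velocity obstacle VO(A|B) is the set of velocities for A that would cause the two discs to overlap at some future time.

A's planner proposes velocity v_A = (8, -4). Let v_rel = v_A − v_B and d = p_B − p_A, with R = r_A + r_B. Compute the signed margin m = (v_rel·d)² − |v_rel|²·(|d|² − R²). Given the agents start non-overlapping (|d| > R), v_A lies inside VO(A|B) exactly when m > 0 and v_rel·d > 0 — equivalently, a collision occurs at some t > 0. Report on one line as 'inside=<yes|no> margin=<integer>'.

d = (-16, -4),  |d|² = 272;  R = 8+3 = 11,  c = 272−11² = 151
v_rel = (16, -4),  |v_rel|² = 272;  v_rel·d = (16)·(-16) + (-4)·(-4) = -240
272·t² + 480·t + 151 = 0  ⇒  m = (-240)² − 272·151 = 16528
m = 16528 > 0,  v_rel·d = -240 < 0  ⇒  outside

inside=no margin=16528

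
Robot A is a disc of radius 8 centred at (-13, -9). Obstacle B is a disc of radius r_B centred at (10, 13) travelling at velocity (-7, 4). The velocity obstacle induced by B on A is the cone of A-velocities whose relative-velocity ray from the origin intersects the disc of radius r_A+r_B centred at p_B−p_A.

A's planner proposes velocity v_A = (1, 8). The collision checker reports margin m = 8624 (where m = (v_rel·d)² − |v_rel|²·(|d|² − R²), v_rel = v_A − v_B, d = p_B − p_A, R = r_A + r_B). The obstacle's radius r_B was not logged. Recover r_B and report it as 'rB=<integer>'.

m = 8624
d = (23, 22);  v_rel = (8, 4),  |v_rel|² = 80
v_rel×d = (8)·(22) − (4)·(23) = 84
since m = R²·80 − 84²:  R² = (7056 + 8624) / 80 = 196
R = √196 = 14  ⇒  r_B = 14 − 8 = 6

rB=6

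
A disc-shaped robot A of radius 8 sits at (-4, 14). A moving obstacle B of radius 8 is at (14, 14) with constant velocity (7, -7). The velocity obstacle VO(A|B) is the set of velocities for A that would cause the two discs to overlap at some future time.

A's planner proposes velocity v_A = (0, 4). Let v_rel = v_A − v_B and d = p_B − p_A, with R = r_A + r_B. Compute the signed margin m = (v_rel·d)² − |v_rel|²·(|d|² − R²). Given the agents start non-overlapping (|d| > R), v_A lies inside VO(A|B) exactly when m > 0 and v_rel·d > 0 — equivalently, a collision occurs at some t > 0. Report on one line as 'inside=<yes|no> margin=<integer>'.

d = (18, 0),  |d|² = 324;  R = 8+8 = 16,  c = 324−16² = 68
v_rel = (-7, 11),  |v_rel|² = 170;  v_rel·d = (-7)·(18) + (11)·(0) = -126
170·t² + 252·t + 68 = 0  ⇒  m = (-126)² − 170·68 = 4316
m = 4316 > 0,  v_rel·d = -126 < 0  ⇒  outside

inside=no margin=4316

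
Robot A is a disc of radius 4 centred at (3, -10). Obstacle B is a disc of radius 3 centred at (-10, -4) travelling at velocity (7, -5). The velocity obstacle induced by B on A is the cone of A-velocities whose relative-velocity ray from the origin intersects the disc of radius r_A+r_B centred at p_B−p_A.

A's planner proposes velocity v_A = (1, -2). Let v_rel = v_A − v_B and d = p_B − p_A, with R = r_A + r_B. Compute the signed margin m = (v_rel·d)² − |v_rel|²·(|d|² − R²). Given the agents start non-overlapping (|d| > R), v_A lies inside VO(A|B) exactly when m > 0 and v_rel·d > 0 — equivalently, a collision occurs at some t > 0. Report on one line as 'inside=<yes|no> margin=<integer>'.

d = (-13, 6),  |d|² = 205;  R = 4+3 = 7,  c = 205−7² = 156
v_rel = (-6, 3),  |v_rel|² = 45;  v_rel·d = (-6)·(-13) + (3)·(6) = 96
45·t² − 192·t + 156 = 0  ⇒  m = 96² − 45·156 = 2196
m = 2196 > 0,  v_rel·d = 96 > 0  ⇒  inside

inside=yes margin=2196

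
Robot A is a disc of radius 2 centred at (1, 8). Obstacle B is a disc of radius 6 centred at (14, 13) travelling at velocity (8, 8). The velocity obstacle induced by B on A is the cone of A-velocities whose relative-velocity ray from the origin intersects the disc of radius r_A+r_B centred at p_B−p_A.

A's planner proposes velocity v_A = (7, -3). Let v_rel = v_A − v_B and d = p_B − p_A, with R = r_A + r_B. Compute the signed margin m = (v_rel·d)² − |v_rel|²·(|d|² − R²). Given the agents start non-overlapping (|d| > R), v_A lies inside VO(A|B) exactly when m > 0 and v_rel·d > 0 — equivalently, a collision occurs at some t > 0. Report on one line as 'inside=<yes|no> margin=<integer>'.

d = (13, 5),  |d|² = 194;  R = 2+6 = 8,  c = 194−8² = 130
v_rel = (-1, -11),  |v_rel|² = 122;  v_rel·d = (-1)·(13) + (-11)·(5) = -68
122·t² + 136·t + 130 = 0  ⇒  m = (-68)² − 122·130 = -11236
m = -11236 < 0,  v_rel·d = -68 < 0  ⇒  outside

inside=no margin=-11236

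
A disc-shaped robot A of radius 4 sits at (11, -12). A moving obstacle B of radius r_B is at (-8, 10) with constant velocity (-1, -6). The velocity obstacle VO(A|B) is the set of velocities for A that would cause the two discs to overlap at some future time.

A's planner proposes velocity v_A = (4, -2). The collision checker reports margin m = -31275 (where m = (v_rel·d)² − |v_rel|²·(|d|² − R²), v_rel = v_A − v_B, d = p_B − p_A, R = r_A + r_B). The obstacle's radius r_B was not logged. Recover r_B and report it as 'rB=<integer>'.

m = -31275
d = (-19, 22);  v_rel = (5, 4),  |v_rel|² = 41
v_rel×d = (5)·(22) − (4)·(-19) = 186
since m = R²·41 − 186²:  R² = (34596 + -31275) / 41 = 81
R = √81 = 9  ⇒  r_B = 9 − 4 = 5

rB=5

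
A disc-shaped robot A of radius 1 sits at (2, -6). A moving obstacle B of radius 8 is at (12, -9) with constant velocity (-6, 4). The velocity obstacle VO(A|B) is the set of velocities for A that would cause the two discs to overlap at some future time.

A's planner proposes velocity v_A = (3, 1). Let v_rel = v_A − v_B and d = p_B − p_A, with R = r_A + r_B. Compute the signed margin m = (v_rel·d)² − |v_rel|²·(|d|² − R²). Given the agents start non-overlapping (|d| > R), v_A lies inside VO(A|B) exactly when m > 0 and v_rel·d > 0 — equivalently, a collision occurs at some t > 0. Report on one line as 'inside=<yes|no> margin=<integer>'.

d = (10, -3),  |d|² = 109;  R = 1+8 = 9,  c = 109−9² = 28
v_rel = (9, -3),  |v_rel|² = 90;  v_rel·d = (9)·(10) + (-3)·(-3) = 99
90·t² − 198·t + 28 = 0  ⇒  m = 99² − 90·28 = 7281
m = 7281 > 0,  v_rel·d = 99 > 0  ⇒  inside

inside=yes margin=7281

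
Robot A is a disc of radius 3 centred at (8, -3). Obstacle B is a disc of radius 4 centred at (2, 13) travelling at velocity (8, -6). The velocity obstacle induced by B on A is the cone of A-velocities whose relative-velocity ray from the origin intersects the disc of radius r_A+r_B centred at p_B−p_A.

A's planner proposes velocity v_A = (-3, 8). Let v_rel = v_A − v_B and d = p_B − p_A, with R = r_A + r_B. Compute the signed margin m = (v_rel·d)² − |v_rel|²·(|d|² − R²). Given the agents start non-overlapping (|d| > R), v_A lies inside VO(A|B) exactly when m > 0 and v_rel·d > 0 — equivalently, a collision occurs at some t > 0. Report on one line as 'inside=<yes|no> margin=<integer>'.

d = (-6, 16),  |d|² = 292;  R = 3+4 = 7,  c = 292−7² = 243
v_rel = (-11, 14),  |v_rel|² = 317;  v_rel·d = (-11)·(-6) + (14)·(16) = 290
317·t² − 580·t + 243 = 0  ⇒  m = 290² − 317·243 = 7069
m = 7069 > 0,  v_rel·d = 290 > 0  ⇒  inside

inside=yes margin=7069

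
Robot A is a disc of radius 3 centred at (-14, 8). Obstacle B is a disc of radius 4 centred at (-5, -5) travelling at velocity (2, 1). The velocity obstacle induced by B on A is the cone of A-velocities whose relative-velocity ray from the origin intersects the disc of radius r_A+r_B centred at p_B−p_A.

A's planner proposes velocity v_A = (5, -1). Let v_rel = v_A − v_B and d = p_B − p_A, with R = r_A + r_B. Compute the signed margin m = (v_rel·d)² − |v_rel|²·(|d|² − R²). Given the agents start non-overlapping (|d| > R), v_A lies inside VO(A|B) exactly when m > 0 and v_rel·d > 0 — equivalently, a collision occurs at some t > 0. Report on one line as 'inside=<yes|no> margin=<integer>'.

d = (9, -13),  |d|² = 250;  R = 3+4 = 7,  c = 250−7² = 201
v_rel = (3, -2),  |v_rel|² = 13;  v_rel·d = (3)·(9) + (-2)·(-13) = 53
13·t² − 106·t + 201 = 0  ⇒  m = 53² − 13·201 = 196
m = 196 > 0,  v_rel·d = 53 > 0  ⇒  inside

inside=yes margin=196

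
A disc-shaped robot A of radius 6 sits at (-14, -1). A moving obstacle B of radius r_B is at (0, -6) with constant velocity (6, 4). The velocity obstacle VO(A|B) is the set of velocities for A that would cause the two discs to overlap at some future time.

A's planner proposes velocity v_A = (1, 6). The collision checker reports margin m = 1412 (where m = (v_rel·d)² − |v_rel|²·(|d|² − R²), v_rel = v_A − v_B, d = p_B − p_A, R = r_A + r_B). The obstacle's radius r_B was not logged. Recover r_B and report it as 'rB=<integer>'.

m = 1412
d = (14, -5);  v_rel = (-5, 2),  |v_rel|² = 29
v_rel×d = (-5)·(-5) − (2)·(14) = -3
since m = R²·29 − (-3)²:  R² = (9 + 1412) / 29 = 49
R = √49 = 7  ⇒  r_B = 7 − 6 = 1

rB=1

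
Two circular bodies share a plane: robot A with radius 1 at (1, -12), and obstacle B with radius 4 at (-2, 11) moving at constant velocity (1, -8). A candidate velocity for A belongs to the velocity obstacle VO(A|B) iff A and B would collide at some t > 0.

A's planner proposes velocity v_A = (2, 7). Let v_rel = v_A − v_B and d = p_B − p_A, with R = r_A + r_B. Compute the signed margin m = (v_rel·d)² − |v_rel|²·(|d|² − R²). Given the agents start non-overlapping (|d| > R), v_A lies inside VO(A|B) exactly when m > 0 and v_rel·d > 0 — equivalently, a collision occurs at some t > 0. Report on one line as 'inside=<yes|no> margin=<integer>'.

d = (-3, 23),  |d|² = 538;  R = 1+4 = 5,  c = 538−5² = 513
v_rel = (1, 15),  |v_rel|² = 226;  v_rel·d = (1)·(-3) + (15)·(23) = 342
226·t² − 684·t + 513 = 0  ⇒  m = 342² − 226·513 = 1026
m = 1026 > 0,  v_rel·d = 342 > 0  ⇒  inside

inside=yes margin=1026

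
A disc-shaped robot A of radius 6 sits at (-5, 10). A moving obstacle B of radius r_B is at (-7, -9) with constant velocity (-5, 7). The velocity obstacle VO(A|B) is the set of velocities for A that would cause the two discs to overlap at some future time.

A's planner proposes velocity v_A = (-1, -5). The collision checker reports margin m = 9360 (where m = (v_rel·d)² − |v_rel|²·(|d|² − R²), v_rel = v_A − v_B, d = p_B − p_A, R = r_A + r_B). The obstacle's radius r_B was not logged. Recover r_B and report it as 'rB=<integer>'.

m = 9360
d = (-2, -19);  v_rel = (4, -12),  |v_rel|² = 160
v_rel×d = (4)·(-19) − (-12)·(-2) = -100
since m = R²·160 − (-100)²:  R² = (10000 + 9360) / 160 = 121
R = √121 = 11  ⇒  r_B = 11 − 6 = 5

rB=5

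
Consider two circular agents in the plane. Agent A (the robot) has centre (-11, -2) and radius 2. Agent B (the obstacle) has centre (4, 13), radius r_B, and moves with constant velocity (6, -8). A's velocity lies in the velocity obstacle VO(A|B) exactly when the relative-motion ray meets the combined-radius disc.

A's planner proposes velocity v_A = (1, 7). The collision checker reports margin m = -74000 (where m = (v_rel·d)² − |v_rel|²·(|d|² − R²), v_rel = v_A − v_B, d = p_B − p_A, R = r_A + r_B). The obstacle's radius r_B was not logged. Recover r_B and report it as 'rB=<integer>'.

m = -74000
d = (15, 15);  v_rel = (-5, 15),  |v_rel|² = 250
v_rel×d = (-5)·(15) − (15)·(15) = -300
since m = R²·250 − (-300)²:  R² = (90000 + -74000) / 250 = 64
R = √64 = 8  ⇒  r_B = 8 − 2 = 6

rB=6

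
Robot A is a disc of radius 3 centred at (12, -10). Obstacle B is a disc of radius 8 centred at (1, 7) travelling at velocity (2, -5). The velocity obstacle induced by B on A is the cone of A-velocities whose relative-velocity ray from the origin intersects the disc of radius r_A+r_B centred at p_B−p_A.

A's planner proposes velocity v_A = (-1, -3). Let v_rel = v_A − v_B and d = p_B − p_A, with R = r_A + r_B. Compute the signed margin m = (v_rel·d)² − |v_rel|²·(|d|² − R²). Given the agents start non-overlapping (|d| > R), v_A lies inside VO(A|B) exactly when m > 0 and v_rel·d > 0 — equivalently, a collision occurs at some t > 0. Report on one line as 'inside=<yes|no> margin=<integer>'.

d = (-11, 17),  |d|² = 410;  R = 3+8 = 11,  c = 410−11² = 289
v_rel = (-3, 2),  |v_rel|² = 13;  v_rel·d = (-3)·(-11) + (2)·(17) = 67
13·t² − 134·t + 289 = 0  ⇒  m = 67² − 13·289 = 732
m = 732 > 0,  v_rel·d = 67 > 0  ⇒  inside

inside=yes margin=732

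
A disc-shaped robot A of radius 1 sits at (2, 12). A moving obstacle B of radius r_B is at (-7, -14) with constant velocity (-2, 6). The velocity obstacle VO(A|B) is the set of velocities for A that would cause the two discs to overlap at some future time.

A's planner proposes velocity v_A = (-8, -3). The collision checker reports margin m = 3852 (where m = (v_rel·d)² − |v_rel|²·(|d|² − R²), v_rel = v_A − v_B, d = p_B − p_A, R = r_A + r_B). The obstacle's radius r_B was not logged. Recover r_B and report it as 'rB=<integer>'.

m = 3852
d = (-9, -26);  v_rel = (-6, -9),  |v_rel|² = 117
v_rel×d = (-6)·(-26) − (-9)·(-9) = 75
since m = R²·117 − 75²:  R² = (5625 + 3852) / 117 = 81
R = √81 = 9  ⇒  r_B = 9 − 1 = 8

rB=8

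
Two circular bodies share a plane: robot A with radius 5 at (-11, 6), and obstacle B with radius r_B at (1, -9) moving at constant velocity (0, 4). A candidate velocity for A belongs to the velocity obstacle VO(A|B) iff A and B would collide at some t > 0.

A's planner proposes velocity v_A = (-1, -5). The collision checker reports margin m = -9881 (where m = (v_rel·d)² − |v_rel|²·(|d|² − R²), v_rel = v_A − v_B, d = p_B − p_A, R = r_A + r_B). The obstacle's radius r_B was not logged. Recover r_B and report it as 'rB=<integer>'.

m = -9881
d = (12, -15);  v_rel = (-1, -9),  |v_rel|² = 82
v_rel×d = (-1)·(-15) − (-9)·(12) = 123
since m = R²·82 − 123²:  R² = (15129 + -9881) / 82 = 64
R = √64 = 8  ⇒  r_B = 8 − 5 = 3

rB=3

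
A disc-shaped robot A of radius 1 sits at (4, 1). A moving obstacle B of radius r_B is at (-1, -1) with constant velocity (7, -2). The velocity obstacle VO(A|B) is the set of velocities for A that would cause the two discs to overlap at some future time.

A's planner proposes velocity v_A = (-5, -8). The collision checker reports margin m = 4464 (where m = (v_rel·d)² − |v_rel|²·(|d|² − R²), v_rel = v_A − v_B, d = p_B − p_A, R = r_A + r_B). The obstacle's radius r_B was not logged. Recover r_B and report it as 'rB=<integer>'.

m = 4464
d = (-5, -2);  v_rel = (-12, -6),  |v_rel|² = 180
v_rel×d = (-12)·(-2) − (-6)·(-5) = -6
since m = R²·180 − (-6)²:  R² = (36 + 4464) / 180 = 25
R = √25 = 5  ⇒  r_B = 5 − 1 = 4

rB=4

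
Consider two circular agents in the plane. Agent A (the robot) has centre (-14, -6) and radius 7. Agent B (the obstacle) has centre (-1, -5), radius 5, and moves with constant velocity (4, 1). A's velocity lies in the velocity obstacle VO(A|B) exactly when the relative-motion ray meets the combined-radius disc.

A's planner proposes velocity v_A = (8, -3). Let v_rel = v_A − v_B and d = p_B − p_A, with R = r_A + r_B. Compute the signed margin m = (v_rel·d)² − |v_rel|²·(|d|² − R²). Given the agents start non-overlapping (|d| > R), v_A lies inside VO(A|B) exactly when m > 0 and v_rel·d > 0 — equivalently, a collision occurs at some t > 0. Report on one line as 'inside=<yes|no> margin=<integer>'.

d = (13, 1),  |d|² = 170;  R = 7+5 = 12,  c = 170−12² = 26
v_rel = (4, -4),  |v_rel|² = 32;  v_rel·d = (4)·(13) + (-4)·(1) = 48
32·t² − 96·t + 26 = 0  ⇒  m = 48² − 32·26 = 1472
m = 1472 > 0,  v_rel·d = 48 > 0  ⇒  inside

inside=yes margin=1472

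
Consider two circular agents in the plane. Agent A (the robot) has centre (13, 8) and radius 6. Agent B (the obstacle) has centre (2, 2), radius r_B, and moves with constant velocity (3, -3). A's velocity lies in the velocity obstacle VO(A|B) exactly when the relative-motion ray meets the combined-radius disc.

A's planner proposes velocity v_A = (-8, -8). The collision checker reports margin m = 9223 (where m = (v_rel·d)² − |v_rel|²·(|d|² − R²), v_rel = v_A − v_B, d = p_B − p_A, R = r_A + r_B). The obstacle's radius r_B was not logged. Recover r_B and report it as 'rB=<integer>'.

m = 9223
d = (-11, -6);  v_rel = (-11, -5),  |v_rel|² = 146
v_rel×d = (-11)·(-6) − (-5)·(-11) = 11
since m = R²·146 − 11²:  R² = (121 + 9223) / 146 = 64
R = √64 = 8  ⇒  r_B = 8 − 6 = 2

rB=2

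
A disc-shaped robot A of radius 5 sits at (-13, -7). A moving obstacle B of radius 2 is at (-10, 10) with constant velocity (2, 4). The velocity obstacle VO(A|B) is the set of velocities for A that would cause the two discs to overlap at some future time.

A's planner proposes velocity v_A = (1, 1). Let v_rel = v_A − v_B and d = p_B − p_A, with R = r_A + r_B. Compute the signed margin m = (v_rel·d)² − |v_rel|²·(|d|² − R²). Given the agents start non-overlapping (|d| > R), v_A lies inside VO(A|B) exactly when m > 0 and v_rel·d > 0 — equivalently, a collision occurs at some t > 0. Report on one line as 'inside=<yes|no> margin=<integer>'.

d = (3, 17),  |d|² = 298;  R = 5+2 = 7,  c = 298−7² = 249
v_rel = (-1, -3),  |v_rel|² = 10;  v_rel·d = (-1)·(3) + (-3)·(17) = -54
10·t² + 108·t + 249 = 0  ⇒  m = (-54)² − 10·249 = 426
m = 426 > 0,  v_rel·d = -54 < 0  ⇒  outside

inside=no margin=426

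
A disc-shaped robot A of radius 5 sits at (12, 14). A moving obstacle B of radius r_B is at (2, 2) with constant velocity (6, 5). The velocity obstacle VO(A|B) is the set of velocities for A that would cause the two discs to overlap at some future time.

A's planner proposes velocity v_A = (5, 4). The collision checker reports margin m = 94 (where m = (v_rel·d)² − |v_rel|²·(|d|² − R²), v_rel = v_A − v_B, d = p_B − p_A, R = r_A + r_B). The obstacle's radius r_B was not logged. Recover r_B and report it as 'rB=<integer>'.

m = 94
d = (-10, -12);  v_rel = (-1, -1),  |v_rel|² = 2
v_rel×d = (-1)·(-12) − (-1)·(-10) = 2
since m = R²·2 − 2²:  R² = (4 + 94) / 2 = 49
R = √49 = 7  ⇒  r_B = 7 − 5 = 2

rB=2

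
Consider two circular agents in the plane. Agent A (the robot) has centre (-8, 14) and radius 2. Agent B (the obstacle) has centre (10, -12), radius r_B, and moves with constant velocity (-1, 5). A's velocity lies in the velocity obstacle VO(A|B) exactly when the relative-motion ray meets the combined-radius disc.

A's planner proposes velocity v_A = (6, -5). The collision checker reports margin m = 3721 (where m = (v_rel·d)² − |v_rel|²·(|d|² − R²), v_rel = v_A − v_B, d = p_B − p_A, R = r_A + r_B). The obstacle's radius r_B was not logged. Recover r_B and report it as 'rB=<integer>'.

m = 3721
d = (18, -26);  v_rel = (7, -10),  |v_rel|² = 149
v_rel×d = (7)·(-26) − (-10)·(18) = -2
since m = R²·149 − (-2)²:  R² = (4 + 3721) / 149 = 25
R = √25 = 5  ⇒  r_B = 5 − 2 = 3

rB=3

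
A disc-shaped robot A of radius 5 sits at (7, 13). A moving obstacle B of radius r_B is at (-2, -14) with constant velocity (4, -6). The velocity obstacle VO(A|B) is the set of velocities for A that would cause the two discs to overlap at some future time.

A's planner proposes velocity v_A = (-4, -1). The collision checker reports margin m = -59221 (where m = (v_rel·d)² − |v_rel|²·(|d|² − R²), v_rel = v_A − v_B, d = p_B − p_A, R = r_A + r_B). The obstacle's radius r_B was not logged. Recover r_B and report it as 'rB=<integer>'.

m = -59221
d = (-9, -27);  v_rel = (-8, 5),  |v_rel|² = 89
v_rel×d = (-8)·(-27) − (5)·(-9) = 261
since m = R²·89 − 261²:  R² = (68121 + -59221) / 89 = 100
R = √100 = 10  ⇒  r_B = 10 − 5 = 5

rB=5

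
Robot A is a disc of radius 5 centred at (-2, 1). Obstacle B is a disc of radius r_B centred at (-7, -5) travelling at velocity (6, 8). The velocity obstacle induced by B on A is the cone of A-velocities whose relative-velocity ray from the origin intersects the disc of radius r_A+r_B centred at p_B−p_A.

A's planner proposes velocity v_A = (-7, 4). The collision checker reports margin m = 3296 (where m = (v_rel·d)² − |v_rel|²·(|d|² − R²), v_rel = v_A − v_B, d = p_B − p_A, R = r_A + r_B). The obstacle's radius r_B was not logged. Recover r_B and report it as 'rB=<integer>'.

m = 3296
d = (-5, -6);  v_rel = (-13, -4),  |v_rel|² = 185
v_rel×d = (-13)·(-6) − (-4)·(-5) = 58
since m = R²·185 − 58²:  R² = (3364 + 3296) / 185 = 36
R = √36 = 6  ⇒  r_B = 6 − 5 = 1

rB=1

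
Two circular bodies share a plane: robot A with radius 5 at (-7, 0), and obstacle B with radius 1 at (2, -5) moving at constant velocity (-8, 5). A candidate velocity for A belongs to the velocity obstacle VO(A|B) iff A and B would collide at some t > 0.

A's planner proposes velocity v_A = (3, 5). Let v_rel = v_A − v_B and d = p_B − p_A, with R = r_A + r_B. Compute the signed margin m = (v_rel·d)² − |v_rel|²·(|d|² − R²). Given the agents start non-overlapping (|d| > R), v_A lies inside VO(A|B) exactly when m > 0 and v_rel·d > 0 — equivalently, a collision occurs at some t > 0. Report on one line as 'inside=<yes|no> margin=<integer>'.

d = (9, -5),  |d|² = 106;  R = 5+1 = 6,  c = 106−6² = 70
v_rel = (11, 0),  |v_rel|² = 121;  v_rel·d = (11)·(9) + (0)·(-5) = 99
121·t² − 198·t + 70 = 0  ⇒  m = 99² − 121·70 = 1331
m = 1331 > 0,  v_rel·d = 99 > 0  ⇒  inside

inside=yes margin=1331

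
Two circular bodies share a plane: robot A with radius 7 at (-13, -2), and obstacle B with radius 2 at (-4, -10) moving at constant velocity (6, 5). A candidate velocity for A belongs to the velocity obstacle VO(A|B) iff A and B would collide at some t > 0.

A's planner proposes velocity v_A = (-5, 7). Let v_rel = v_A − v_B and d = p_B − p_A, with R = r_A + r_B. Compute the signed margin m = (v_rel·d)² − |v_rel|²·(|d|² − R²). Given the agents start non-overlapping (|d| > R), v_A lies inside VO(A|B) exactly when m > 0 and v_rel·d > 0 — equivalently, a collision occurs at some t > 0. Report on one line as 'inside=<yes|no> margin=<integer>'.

d = (9, -8),  |d|² = 145;  R = 7+2 = 9,  c = 145−9² = 64
v_rel = (-11, 2),  |v_rel|² = 125;  v_rel·d = (-11)·(9) + (2)·(-8) = -115
125·t² + 230·t + 64 = 0  ⇒  m = (-115)² − 125·64 = 5225
m = 5225 > 0,  v_rel·d = -115 < 0  ⇒  outside

inside=no margin=5225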